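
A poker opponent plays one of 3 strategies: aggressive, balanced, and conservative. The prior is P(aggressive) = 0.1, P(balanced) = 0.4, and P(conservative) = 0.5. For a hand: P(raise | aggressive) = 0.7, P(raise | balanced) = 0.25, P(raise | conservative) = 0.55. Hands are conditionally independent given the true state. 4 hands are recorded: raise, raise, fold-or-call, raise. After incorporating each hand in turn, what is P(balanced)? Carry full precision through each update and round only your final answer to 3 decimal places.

0.089

After 'raise': normaliser = 0.7·0.1000 + 0.25·0.4000 + 0.55·0.5000; P(aggressive) ≈ 0.1573, P(balanced) ≈ 0.2247, P(conservative) ≈ 0.6180
After 'raise': normaliser = 0.7·0.1573 + 0.25·0.2247 + 0.55·0.6180; P(aggressive) ≈ 0.2175, P(balanced) ≈ 0.1110, P(conservative) ≈ 0.6715
After 'fold-or-call': normaliser = 0.3·0.2175 + 0.75·0.1110 + 0.45·0.6715; P(aggressive) ≈ 0.1448, P(balanced) ≈ 0.1847, P(conservative) ≈ 0.6705
After 'raise': normaliser = 0.7·0.1448 + 0.25·0.1847 + 0.55·0.6705; P(aggressive) ≈ 0.1963, P(balanced) ≈ 0.0894, P(conservative) ≈ 0.7142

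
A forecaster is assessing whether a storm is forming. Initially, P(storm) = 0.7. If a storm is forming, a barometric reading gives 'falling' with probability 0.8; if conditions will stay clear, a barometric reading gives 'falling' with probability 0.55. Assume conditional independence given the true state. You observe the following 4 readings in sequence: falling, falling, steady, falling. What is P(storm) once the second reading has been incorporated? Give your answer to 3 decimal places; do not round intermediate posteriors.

After 'falling': P(storm) = 0.8·0.7000 / (0.8·0.7000 + 0.55·0.3000) ≈ 0.7724
After 'falling': P(storm) = 0.8·0.7724 / (0.8·0.7724 + 0.55·0.2276) ≈ 0.8316

0.832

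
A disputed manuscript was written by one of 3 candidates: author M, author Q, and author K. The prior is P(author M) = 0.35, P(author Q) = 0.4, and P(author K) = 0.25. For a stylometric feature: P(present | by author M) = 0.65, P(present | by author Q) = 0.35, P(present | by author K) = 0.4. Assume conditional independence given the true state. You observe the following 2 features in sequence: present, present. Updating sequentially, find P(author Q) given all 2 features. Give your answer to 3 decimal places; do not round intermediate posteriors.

0.207

After 'present': normaliser = 0.65·0.3500 + 0.35·0.4000 + 0.4·0.2500; P(author M) ≈ 0.4866, P(author Q) ≈ 0.2995, P(author K) ≈ 0.2139
After 'present': normaliser = 0.65·0.4866 + 0.35·0.2995 + 0.4·0.2139; P(author M) ≈ 0.6243, P(author Q) ≈ 0.2069, P(author K) ≈ 0.1689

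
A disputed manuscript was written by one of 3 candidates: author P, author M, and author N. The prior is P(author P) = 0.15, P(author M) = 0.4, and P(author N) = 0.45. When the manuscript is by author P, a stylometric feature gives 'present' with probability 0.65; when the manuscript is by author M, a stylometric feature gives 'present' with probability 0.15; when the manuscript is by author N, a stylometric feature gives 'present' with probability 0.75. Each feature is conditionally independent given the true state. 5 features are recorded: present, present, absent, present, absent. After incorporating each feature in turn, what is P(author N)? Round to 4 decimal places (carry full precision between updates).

Each posterior becomes the prior for the next update.
After 'present': normaliser = 0.65·0.1500 + 0.15·0.4000 + 0.75·0.4500; P(author P) ≈ 0.1970, P(author M) ≈ 0.1212, P(author N) ≈ 0.6818
After 'present': normaliser = 0.65·0.1970 + 0.15·0.1212 + 0.75·0.6818; P(author P) ≈ 0.1947, P(author M) ≈ 0.0276, P(author N) ≈ 0.7776
After 'absent': normaliser = 0.35·0.1947 + 0.85·0.0276 + 0.25·0.7776; P(author P) ≈ 0.2382, P(author M) ≈ 0.0822, P(author N) ≈ 0.6796
After 'present': normaliser = 0.65·0.2382 + 0.15·0.0822 + 0.75·0.6796; P(author P) ≈ 0.2288, P(author M) ≈ 0.0182, P(author N) ≈ 0.7530
After 'absent': normaliser = 0.35·0.2288 + 0.85·0.0182 + 0.25·0.7530; P(author P) ≈ 0.2821, P(author M) ≈ 0.0545, P(author N) ≈ 0.6633

0.6633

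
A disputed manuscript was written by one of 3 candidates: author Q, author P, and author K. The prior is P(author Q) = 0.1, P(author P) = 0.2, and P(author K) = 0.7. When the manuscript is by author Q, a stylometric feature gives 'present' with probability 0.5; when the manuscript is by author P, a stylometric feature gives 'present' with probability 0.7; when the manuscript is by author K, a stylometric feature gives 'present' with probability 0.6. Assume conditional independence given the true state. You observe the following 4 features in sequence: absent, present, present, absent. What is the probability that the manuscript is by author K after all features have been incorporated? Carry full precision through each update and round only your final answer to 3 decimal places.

Apply Bayes' rule sequentially, carrying P(author K) forward.
After 'absent': normaliser = 0.5·0.1000 + 0.3·0.2000 + 0.4·0.7000; P(author Q) ≈ 0.1282, P(author P) ≈ 0.1538, P(author K) ≈ 0.7179
After 'present': normaliser = 0.5·0.1282 + 0.7·0.1538 + 0.6·0.7179; P(author Q) ≈ 0.1064, P(author P) ≈ 0.1787, P(author K) ≈ 0.7149
After 'present': normaliser = 0.5·0.1064 + 0.7·0.1787 + 0.6·0.7149; P(author Q) ≈ 0.0876, P(author P) ≈ 0.2060, P(author K) ≈ 0.7064
After 'absent': normaliser = 0.5·0.0876 + 0.3·0.2060 + 0.4·0.7064; P(author Q) ≈ 0.1128, P(author P) ≈ 0.1592, P(author K) ≈ 0.7279

0.728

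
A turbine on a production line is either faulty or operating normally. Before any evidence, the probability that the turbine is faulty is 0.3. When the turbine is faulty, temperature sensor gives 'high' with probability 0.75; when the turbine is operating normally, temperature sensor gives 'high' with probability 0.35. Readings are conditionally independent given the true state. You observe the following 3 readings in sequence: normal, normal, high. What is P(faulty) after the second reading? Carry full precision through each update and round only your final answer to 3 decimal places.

After 'normal': P(faulty) = 0.25·0.3000 / (0.25·0.3000 + 0.65·0.7000) ≈ 0.1415
After 'normal': P(faulty) = 0.25·0.1415 / (0.25·0.1415 + 0.65·0.8585) ≈ 0.0596

0.060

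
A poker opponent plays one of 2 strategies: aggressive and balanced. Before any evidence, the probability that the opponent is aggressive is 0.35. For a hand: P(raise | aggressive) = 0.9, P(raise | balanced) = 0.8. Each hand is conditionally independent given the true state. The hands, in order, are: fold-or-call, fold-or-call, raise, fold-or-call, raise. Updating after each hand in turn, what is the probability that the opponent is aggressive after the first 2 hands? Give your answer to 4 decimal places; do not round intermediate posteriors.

After 'fold-or-call': P(aggressive) = 0.1·0.3500 / (0.1·0.3500 + 0.2·0.6500) ≈ 0.2121
After 'fold-or-call': P(aggressive) = 0.1·0.2121 / (0.1·0.2121 + 0.2·0.7879) ≈ 0.1186

0.1186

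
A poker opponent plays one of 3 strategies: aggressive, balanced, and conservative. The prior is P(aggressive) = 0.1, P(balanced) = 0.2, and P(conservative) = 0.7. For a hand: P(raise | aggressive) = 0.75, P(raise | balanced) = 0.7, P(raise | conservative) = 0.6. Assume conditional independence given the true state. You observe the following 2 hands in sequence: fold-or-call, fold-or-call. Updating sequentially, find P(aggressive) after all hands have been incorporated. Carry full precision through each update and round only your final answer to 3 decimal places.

After 'fold-or-call': normaliser = 0.25·0.1000 + 0.3·0.2000 + 0.4·0.7000; P(aggressive) ≈ 0.0685, P(balanced) ≈ 0.1644, P(conservative) ≈ 0.7671
After 'fold-or-call': normaliser = 0.25·0.0685 + 0.3·0.1644 + 0.4·0.7671; P(aggressive) ≈ 0.0459, P(balanced) ≈ 0.1321, P(conservative) ≈ 0.8220

0.046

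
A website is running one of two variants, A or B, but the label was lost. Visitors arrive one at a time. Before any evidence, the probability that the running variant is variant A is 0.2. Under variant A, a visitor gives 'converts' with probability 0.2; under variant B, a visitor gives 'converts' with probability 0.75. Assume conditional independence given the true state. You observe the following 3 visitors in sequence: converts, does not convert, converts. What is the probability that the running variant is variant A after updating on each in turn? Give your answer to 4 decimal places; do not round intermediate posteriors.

0.0538

After 'converts': P(A) = 0.2·0.2000 / (0.2·0.2000 + 0.75·0.8000) ≈ 0.0625
After 'does not convert': P(A) = 0.8·0.0625 / (0.8·0.0625 + 0.25·0.9375) ≈ 0.1758
After 'converts': P(A) = 0.2·0.1758 / (0.2·0.1758 + 0.75·0.8242) ≈ 0.0538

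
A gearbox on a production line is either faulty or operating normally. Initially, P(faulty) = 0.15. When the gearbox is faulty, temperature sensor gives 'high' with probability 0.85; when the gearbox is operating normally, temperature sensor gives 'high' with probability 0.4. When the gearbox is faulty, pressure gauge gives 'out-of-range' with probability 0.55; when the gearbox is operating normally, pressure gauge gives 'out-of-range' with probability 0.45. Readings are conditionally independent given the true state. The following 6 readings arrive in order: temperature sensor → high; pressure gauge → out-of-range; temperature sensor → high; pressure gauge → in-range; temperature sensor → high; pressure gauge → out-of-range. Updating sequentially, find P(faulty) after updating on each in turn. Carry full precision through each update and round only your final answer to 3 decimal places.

0.674

After temperature sensor='high': P(faulty) = 0.85·0.1500 / (0.85·0.1500 + 0.4·0.8500) ≈ 0.2727
After pressure gauge='out-of-range': P(faulty) = 0.55·0.2727 / (0.55·0.2727 + 0.45·0.7273) ≈ 0.3143
After temperature sensor='high': P(faulty) = 0.85·0.3143 / (0.85·0.3143 + 0.4·0.6857) ≈ 0.4934
After pressure gauge='in-range': P(faulty) = 0.45·0.4934 / (0.45·0.4934 + 0.55·0.5066) ≈ 0.4435
After temperature sensor='high': P(faulty) = 0.85·0.4435 / (0.85·0.4435 + 0.4·0.5565) ≈ 0.6287
After pressure gauge='out-of-range': P(faulty) = 0.55·0.6287 / (0.55·0.6287 + 0.45·0.3713) ≈ 0.6742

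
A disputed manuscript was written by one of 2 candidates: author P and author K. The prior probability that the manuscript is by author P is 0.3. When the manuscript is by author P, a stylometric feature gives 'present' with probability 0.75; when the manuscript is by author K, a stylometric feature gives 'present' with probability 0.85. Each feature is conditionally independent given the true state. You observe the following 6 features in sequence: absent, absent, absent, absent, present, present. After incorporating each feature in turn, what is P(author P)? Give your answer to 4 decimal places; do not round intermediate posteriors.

0.7202

After 'absent': P(author P) = 0.25·0.3000 / (0.25·0.3000 + 0.15·0.7000) ≈ 0.4167
After 'absent': P(author P) = 0.25·0.4167 / (0.25·0.4167 + 0.15·0.5833) ≈ 0.5435
After 'absent': P(author P) = 0.25·0.5435 / (0.25·0.5435 + 0.15·0.4565) ≈ 0.6649
After 'absent': P(author P) = 0.25·0.6649 / (0.25·0.6649 + 0.15·0.3351) ≈ 0.7678
After 'present': P(author P) = 0.75·0.7678 / (0.75·0.7678 + 0.85·0.2322) ≈ 0.7448
After 'present': P(author P) = 0.75·0.7448 / (0.75·0.7448 + 0.85·0.2552) ≈ 0.7202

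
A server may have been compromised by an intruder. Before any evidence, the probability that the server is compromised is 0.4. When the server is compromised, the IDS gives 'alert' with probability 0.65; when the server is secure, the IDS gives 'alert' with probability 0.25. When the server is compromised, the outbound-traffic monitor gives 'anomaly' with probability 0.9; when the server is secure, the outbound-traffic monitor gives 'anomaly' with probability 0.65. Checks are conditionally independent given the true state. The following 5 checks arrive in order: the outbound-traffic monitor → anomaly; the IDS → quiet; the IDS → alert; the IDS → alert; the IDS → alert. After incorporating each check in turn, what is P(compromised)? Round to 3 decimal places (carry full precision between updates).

After the outbound-traffic monitor='anomaly': P(compromised) = 0.9·0.4000 / (0.9·0.4000 + 0.65·0.6000) ≈ 0.4800
After the IDS='quiet': P(compromised) = 0.35·0.4800 / (0.35·0.4800 + 0.75·0.5200) ≈ 0.3011
After the IDS='alert': P(compromised) = 0.65·0.3011 / (0.65·0.3011 + 0.25·0.6989) ≈ 0.5283
After the IDS='alert': P(compromised) = 0.65·0.5283 / (0.65·0.5283 + 0.25·0.4717) ≈ 0.7444
After the IDS='alert': P(compromised) = 0.65·0.7444 / (0.65·0.7444 + 0.25·0.2556) ≈ 0.8833

0.883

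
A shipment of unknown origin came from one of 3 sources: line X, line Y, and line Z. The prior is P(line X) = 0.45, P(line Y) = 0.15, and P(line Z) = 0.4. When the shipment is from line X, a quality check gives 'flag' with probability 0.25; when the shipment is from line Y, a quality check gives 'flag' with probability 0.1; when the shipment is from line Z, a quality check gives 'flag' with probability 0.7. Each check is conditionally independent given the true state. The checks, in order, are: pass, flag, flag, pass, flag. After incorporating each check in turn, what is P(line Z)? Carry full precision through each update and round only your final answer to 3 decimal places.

0.752

After 'pass': normaliser = 0.75·0.4500 + 0.9·0.1500 + 0.3·0.4000; P(line X) ≈ 0.5696, P(line Y) ≈ 0.2278, P(line Z) ≈ 0.2025
After 'flag': normaliser = 0.25·0.5696 + 0.1·0.2278 + 0.7·0.2025; P(line X) ≈ 0.4639, P(line Y) ≈ 0.0742, P(line Z) ≈ 0.4619
After 'flag': normaliser = 0.25·0.4639 + 0.1·0.0742 + 0.7·0.4619; P(line X) ≈ 0.2596, P(line Y) ≈ 0.0166, P(line Z) ≈ 0.7237
After 'pass': normaliser = 0.75·0.2596 + 0.9·0.0166 + 0.3·0.7237; P(line X) ≈ 0.4562, P(line Y) ≈ 0.0350, P(line Z) ≈ 0.5087
After 'flag': normaliser = 0.25·0.4562 + 0.1·0.0350 + 0.7·0.5087; P(line X) ≈ 0.2408, P(line Y) ≈ 0.0074, P(line Z) ≈ 0.7518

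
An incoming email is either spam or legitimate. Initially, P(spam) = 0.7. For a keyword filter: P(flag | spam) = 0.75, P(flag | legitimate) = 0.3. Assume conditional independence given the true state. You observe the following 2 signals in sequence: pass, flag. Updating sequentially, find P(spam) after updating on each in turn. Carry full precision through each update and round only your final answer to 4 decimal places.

0.6757

Apply Bayes' rule sequentially, carrying P(spam) forward.
After 'pass': P(spam) = 0.25·0.7000 / (0.25·0.7000 + 0.7·0.3000) ≈ 0.4545
After 'flag': P(spam) = 0.75·0.4545 / (0.75·0.4545 + 0.3·0.5455) ≈ 0.6757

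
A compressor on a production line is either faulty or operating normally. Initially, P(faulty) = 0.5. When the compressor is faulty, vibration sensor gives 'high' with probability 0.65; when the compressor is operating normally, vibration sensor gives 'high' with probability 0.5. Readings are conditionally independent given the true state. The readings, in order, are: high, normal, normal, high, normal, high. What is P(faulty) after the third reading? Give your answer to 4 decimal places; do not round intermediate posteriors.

0.3891

After 'high': P(faulty) = 0.65·0.5000 / (0.65·0.5000 + 0.5·0.5000) ≈ 0.5652
After 'normal': P(faulty) = 0.35·0.5652 / (0.35·0.5652 + 0.5·0.4348) ≈ 0.4764
After 'normal': P(faulty) = 0.35·0.4764 / (0.35·0.4764 + 0.5·0.5236) ≈ 0.3891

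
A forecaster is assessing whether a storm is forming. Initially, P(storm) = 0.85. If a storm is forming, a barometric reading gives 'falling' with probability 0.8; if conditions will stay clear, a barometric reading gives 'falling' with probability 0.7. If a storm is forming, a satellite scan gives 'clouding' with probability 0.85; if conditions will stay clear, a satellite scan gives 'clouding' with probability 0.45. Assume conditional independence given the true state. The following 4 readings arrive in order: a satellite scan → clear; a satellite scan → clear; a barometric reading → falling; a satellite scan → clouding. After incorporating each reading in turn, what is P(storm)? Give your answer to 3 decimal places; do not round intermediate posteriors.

After a satellite scan='clear': P(storm) = 0.15·0.8500 / (0.15·0.8500 + 0.55·0.1500) ≈ 0.6071
After a satellite scan='clear': P(storm) = 0.15·0.6071 / (0.15·0.6071 + 0.55·0.3929) ≈ 0.2965
After a barometric reading='falling': P(storm) = 0.8·0.2965 / (0.8·0.2965 + 0.7·0.7035) ≈ 0.3251
After a satellite scan='clouding': P(storm) = 0.85·0.3251 / (0.85·0.3251 + 0.45·0.6749) ≈ 0.4764

0.476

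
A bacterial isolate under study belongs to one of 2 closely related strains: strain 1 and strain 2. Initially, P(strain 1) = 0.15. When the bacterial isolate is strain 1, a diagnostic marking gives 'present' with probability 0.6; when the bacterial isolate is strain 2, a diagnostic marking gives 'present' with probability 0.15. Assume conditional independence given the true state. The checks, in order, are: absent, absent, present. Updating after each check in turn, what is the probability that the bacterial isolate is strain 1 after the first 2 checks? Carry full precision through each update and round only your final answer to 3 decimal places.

0.038

After 'absent': P(strain 1) = 0.4·0.1500 / (0.4·0.1500 + 0.85·0.8500) ≈ 0.0767
After 'absent': P(strain 1) = 0.4·0.0767 / (0.4·0.0767 + 0.85·0.9233) ≈ 0.0376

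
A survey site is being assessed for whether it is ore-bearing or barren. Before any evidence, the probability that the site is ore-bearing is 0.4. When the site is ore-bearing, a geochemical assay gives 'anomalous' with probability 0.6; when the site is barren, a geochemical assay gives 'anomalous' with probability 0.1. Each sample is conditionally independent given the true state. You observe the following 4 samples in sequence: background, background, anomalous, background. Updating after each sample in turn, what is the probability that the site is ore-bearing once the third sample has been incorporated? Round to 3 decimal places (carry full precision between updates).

Each posterior becomes the prior for the next update.
After 'background': P(ore) = 0.4·0.4000 / (0.4·0.4000 + 0.9·0.6000) ≈ 0.2286
After 'background': P(ore) = 0.4·0.2286 / (0.4·0.2286 + 0.9·0.7714) ≈ 0.1164
After 'anomalous': P(ore) = 0.6·0.1164 / (0.6·0.1164 + 0.1·0.8836) ≈ 0.4414

0.441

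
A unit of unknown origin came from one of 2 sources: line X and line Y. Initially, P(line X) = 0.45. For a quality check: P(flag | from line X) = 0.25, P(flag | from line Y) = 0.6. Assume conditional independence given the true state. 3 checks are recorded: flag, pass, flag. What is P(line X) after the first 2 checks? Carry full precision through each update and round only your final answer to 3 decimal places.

After 'flag': P(line X) = 0.25·0.4500 / (0.25·0.4500 + 0.6·0.5500) ≈ 0.2542
After 'pass': P(line X) = 0.75·0.2542 / (0.75·0.2542 + 0.4·0.7458) ≈ 0.3899

0.390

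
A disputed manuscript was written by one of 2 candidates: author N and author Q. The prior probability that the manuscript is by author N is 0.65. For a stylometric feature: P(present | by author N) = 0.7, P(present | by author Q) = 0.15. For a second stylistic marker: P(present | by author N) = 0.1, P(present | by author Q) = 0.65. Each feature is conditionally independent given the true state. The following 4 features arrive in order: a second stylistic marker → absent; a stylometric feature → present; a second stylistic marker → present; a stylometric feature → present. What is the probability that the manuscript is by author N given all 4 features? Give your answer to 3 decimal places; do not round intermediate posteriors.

0.941

After a second stylistic marker='absent': P(author N) = 0.9·0.6500 / (0.9·0.6500 + 0.35·0.3500) ≈ 0.8269
After a stylometric feature='present': P(author N) = 0.7·0.8269 / (0.7·0.8269 + 0.15·0.1731) ≈ 0.9571
After a second stylistic marker='present': P(author N) = 0.1·0.9571 / (0.1·0.9571 + 0.65·0.0429) ≈ 0.7742
After a stylometric feature='present': P(author N) = 0.7·0.7742 / (0.7·0.7742 + 0.15·0.2258) ≈ 0.9412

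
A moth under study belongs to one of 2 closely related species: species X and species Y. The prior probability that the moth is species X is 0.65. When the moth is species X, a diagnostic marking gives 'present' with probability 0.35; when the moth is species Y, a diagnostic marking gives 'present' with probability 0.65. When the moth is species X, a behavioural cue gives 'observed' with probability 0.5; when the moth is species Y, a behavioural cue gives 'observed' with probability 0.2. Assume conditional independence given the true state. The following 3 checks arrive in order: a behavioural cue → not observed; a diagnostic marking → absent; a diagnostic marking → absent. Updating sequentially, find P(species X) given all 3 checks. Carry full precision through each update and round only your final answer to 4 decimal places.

0.8001

After a behavioural cue='not observed': P(species X) = 0.5·0.6500 / (0.5·0.6500 + 0.8·0.3500) ≈ 0.5372
After a diagnostic marking='absent': P(species X) = 0.65·0.5372 / (0.65·0.5372 + 0.35·0.4628) ≈ 0.6831
After a diagnostic marking='absent': P(species X) = 0.65·0.6831 / (0.65·0.6831 + 0.35·0.3169) ≈ 0.8001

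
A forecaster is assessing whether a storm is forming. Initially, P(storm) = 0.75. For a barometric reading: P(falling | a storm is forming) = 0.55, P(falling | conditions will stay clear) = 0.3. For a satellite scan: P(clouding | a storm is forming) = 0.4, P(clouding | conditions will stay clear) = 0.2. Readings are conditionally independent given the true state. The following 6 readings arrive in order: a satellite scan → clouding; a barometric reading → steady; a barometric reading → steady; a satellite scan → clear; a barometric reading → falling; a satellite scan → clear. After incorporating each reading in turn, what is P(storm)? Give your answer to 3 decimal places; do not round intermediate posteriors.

After a satellite scan='clouding': P(storm) = 0.4·0.7500 / (0.4·0.7500 + 0.2·0.2500) ≈ 0.8571
After a barometric reading='steady': P(storm) = 0.45·0.8571 / (0.45·0.8571 + 0.7·0.1429) ≈ 0.7941
After a barometric reading='steady': P(storm) = 0.45·0.7941 / (0.45·0.7941 + 0.7·0.2059) ≈ 0.7126
After a satellite scan='clear': P(storm) = 0.6·0.7126 / (0.6·0.7126 + 0.8·0.2874) ≈ 0.6503
After a barometric reading='falling': P(storm) = 0.55·0.6503 / (0.55·0.6503 + 0.3·0.3497) ≈ 0.7732
After a satellite scan='clear': P(storm) = 0.6·0.7732 / (0.6·0.7732 + 0.8·0.2268) ≈ 0.7189

0.719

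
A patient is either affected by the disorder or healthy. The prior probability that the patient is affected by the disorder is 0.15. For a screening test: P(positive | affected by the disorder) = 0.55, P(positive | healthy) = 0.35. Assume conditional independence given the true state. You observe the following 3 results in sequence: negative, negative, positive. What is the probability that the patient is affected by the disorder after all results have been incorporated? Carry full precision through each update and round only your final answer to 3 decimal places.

Each posterior becomes the prior for the next update.
After 'negative': P(affected) = 0.45·0.1500 / (0.45·0.1500 + 0.65·0.8500) ≈ 0.1089
After 'negative': P(affected) = 0.45·0.1089 / (0.45·0.1089 + 0.65·0.8911) ≈ 0.0780
After 'positive': P(affected) = 0.55·0.0780 / (0.55·0.0780 + 0.35·0.9220) ≈ 0.1173

0.117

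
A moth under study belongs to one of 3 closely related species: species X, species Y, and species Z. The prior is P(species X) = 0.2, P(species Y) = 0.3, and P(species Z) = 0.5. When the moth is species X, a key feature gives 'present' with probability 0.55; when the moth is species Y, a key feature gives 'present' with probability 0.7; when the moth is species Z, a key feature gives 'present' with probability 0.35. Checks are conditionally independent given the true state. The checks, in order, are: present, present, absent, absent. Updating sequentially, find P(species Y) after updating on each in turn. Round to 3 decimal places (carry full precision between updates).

Apply Bayes' rule sequentially, carrying P(species Y) forward.
After 'present': normaliser = 0.55·0.2000 + 0.7·0.3000 + 0.35·0.5000; P(species X) ≈ 0.2222, P(species Y) ≈ 0.4242, P(species Z) ≈ 0.3535
After 'present': normaliser = 0.55·0.2222 + 0.7·0.4242 + 0.35·0.3535; P(species X) ≈ 0.2251, P(species Y) ≈ 0.5470, P(species Z) ≈ 0.2279
After 'absent': normaliser = 0.45·0.2251 + 0.3·0.5470 + 0.65·0.2279; P(species X) ≈ 0.2450, P(species Y) ≈ 0.3968, P(species Z) ≈ 0.3582
After 'absent': normaliser = 0.45·0.2450 + 0.3·0.3968 + 0.65·0.3582; P(species X) ≈ 0.2385, P(species Y) ≈ 0.2576, P(species Z) ≈ 0.5039

0.258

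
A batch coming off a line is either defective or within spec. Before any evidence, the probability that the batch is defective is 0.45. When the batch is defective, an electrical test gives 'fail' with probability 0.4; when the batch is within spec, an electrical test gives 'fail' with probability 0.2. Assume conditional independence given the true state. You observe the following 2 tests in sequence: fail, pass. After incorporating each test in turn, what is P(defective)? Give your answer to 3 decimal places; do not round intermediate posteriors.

0.551

After 'fail': P(defective) = 0.4·0.4500 / (0.4·0.4500 + 0.2·0.5500) ≈ 0.6207
After 'pass': P(defective) = 0.6·0.6207 / (0.6·0.6207 + 0.8·0.3793) ≈ 0.5510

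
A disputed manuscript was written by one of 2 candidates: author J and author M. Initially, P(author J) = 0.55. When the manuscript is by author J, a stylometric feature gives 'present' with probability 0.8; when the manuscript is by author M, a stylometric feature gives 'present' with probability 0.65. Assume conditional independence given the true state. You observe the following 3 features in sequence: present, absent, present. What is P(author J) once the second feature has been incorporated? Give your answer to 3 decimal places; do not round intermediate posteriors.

0.462

After 'present': P(author J) = 0.8·0.5500 / (0.8·0.5500 + 0.65·0.4500) ≈ 0.6007
After 'absent': P(author J) = 0.2·0.6007 / (0.2·0.6007 + 0.35·0.3993) ≈ 0.4622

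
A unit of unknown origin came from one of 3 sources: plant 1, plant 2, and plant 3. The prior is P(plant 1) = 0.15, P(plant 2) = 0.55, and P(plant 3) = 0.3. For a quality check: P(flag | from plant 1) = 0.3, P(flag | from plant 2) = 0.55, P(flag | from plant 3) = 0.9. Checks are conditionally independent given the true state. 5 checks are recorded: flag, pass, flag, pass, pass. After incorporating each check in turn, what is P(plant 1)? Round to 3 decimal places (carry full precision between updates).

0.231

After 'flag': normaliser = 0.3·0.1500 + 0.55·0.5500 + 0.9·0.3000; P(plant 1) ≈ 0.0729, P(plant 2) ≈ 0.4899, P(plant 3) ≈ 0.4372
After 'pass': normaliser = 0.7·0.0729 + 0.45·0.4899 + 0.1·0.4372; P(plant 1) ≈ 0.1618, P(plant 2) ≈ 0.6994, P(plant 3) ≈ 0.1387
After 'flag': normaliser = 0.3·0.1618 + 0.55·0.6994 + 0.9·0.1387; P(plant 1) ≈ 0.0870, P(plant 2) ≈ 0.6893, P(plant 3) ≈ 0.2237
After 'pass': normaliser = 0.7·0.0870 + 0.45·0.6893 + 0.1·0.2237; P(plant 1) ≈ 0.1548, P(plant 2) ≈ 0.7884, P(plant 3) ≈ 0.0569
After 'pass': normaliser = 0.7·0.1548 + 0.45·0.7884 + 0.1·0.0569; P(plant 1) ≈ 0.2311, P(plant 2) ≈ 0.7567, P(plant 3) ≈ 0.0121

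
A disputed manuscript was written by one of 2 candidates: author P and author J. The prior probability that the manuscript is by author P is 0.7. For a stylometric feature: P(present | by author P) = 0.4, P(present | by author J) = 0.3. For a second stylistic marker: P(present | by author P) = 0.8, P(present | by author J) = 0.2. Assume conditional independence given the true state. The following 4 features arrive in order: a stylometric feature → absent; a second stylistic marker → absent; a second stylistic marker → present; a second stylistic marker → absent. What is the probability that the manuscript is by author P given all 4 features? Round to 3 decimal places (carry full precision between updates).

0.333

Each posterior becomes the prior for the next update.
After a stylometric feature='absent': P(author P) = 0.6·0.7000 / (0.6·0.7000 + 0.7·0.3000) ≈ 0.6667
After a second stylistic marker='absent': P(author P) = 0.2·0.6667 / (0.2·0.6667 + 0.8·0.3333) ≈ 0.3333
After a second stylistic marker='present': P(author P) = 0.8·0.3333 / (0.8·0.3333 + 0.2·0.6667) ≈ 0.6667
After a second stylistic marker='absent': P(author P) = 0.2·0.6667 / (0.2·0.6667 + 0.8·0.3333) ≈ 0.3333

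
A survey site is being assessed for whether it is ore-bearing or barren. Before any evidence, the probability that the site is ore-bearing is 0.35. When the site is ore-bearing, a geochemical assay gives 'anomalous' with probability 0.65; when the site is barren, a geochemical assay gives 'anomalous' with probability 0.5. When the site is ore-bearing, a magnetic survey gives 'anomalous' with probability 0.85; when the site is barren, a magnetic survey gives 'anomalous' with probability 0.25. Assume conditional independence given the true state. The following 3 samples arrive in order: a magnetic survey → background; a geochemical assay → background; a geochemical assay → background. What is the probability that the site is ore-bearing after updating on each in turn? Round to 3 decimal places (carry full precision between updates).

0.050

After a magnetic survey='background': P(ore) = 0.15·0.3500 / (0.15·0.3500 + 0.75·0.6500) ≈ 0.0972
After a geochemical assay='background': P(ore) = 0.35·0.0972 / (0.35·0.0972 + 0.5·0.9028) ≈ 0.0701
After a geochemical assay='background': P(ore) = 0.35·0.0701 / (0.35·0.0701 + 0.5·0.9299) ≈ 0.0501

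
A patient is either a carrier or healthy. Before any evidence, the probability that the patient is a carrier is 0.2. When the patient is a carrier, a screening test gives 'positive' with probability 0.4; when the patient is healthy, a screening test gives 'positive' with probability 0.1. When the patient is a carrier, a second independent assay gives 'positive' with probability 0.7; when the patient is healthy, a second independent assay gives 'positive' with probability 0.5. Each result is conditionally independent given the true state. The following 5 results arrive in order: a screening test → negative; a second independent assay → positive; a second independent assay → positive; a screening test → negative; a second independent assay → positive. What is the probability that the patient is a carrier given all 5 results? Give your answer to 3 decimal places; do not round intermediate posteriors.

After a screening test='negative': P(carrier) = 0.6·0.2000 / (0.6·0.2000 + 0.9·0.8000) ≈ 0.1429
After a second independent assay='positive': P(carrier) = 0.7·0.1429 / (0.7·0.1429 + 0.5·0.8571) ≈ 0.1892
After a second independent assay='positive': P(carrier) = 0.7·0.1892 / (0.7·0.1892 + 0.5·0.8108) ≈ 0.2462
After a screening test='negative': P(carrier) = 0.6·0.2462 / (0.6·0.2462 + 0.9·0.7538) ≈ 0.1788
After a second independent assay='positive': P(carrier) = 0.7·0.1788 / (0.7·0.1788 + 0.5·0.8212) ≈ 0.2337

0.234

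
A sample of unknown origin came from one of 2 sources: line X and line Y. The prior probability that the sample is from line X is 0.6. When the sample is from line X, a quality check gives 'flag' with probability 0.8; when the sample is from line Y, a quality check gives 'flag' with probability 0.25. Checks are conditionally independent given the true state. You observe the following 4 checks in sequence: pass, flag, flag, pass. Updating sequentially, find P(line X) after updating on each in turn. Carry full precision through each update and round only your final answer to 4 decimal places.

0.5220

After 'pass': P(line X) = 0.2·0.6000 / (0.2·0.6000 + 0.75·0.4000) ≈ 0.2857
After 'flag': P(line X) = 0.8·0.2857 / (0.8·0.2857 + 0.25·0.7143) ≈ 0.5614
After 'flag': P(line X) = 0.8·0.5614 / (0.8·0.5614 + 0.25·0.4386) ≈ 0.8038
After 'pass': P(line X) = 0.2·0.8038 / (0.2·0.8038 + 0.75·0.1962) ≈ 0.5220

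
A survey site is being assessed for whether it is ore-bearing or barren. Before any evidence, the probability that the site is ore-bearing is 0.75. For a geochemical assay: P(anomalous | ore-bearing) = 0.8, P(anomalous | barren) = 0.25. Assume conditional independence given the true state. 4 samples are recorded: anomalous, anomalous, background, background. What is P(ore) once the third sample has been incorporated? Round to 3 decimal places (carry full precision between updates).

0.891

Apply Bayes' rule sequentially, carrying P(ore) forward.
After 'anomalous': P(ore) = 0.8·0.7500 / (0.8·0.7500 + 0.25·0.2500) ≈ 0.9057
After 'anomalous': P(ore) = 0.8·0.9057 / (0.8·0.9057 + 0.25·0.0943) ≈ 0.9685
After 'background': P(ore) = 0.2·0.9685 / (0.2·0.9685 + 0.75·0.0315) ≈ 0.8912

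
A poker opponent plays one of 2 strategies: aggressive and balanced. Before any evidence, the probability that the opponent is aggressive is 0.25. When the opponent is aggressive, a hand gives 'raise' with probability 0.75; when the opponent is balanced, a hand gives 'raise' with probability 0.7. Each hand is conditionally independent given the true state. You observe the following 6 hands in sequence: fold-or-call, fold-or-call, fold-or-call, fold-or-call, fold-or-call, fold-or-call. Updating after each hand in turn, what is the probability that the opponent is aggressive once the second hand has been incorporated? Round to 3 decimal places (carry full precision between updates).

0.188

After 'fold-or-call': P(aggressive) = 0.25·0.2500 / (0.25·0.2500 + 0.3·0.7500) ≈ 0.2174
After 'fold-or-call': P(aggressive) = 0.25·0.2174 / (0.25·0.2174 + 0.3·0.7826) ≈ 0.1880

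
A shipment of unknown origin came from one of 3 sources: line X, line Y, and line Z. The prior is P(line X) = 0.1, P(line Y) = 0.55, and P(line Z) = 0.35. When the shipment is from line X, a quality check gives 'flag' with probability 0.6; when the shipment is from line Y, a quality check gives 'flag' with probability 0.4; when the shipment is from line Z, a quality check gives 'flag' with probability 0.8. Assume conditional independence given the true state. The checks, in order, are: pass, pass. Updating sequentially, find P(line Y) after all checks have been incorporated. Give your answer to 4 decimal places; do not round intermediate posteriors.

After 'pass': normaliser = 0.4·0.1000 + 0.6·0.5500 + 0.2·0.3500; P(line X) ≈ 0.0909, P(line Y) ≈ 0.7500, P(line Z) ≈ 0.1591
After 'pass': normaliser = 0.4·0.0909 + 0.6·0.7500 + 0.2·0.1591; P(line X) ≈ 0.0702, P(line Y) ≈ 0.8684, P(line Z) ≈ 0.0614

0.8684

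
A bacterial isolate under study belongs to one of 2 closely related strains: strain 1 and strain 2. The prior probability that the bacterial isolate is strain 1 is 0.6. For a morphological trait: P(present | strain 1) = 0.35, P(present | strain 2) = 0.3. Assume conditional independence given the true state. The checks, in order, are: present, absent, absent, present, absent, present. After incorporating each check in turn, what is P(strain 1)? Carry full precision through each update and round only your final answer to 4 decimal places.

Each posterior becomes the prior for the next update.
After 'present': P(strain 1) = 0.35·0.6000 / (0.35·0.6000 + 0.3·0.4000) ≈ 0.6364
After 'absent': P(strain 1) = 0.65·0.6364 / (0.65·0.6364 + 0.7·0.3636) ≈ 0.6190
After 'absent': P(strain 1) = 0.65·0.6190 / (0.65·0.6190 + 0.7·0.3810) ≈ 0.6014
After 'present': P(strain 1) = 0.35·0.6014 / (0.35·0.6014 + 0.3·0.3986) ≈ 0.6377
After 'absent': P(strain 1) = 0.65·0.6377 / (0.65·0.6377 + 0.7·0.3623) ≈ 0.6204
After 'present': P(strain 1) = 0.35·0.6204 / (0.35·0.6204 + 0.3·0.3796) ≈ 0.6560

0.6560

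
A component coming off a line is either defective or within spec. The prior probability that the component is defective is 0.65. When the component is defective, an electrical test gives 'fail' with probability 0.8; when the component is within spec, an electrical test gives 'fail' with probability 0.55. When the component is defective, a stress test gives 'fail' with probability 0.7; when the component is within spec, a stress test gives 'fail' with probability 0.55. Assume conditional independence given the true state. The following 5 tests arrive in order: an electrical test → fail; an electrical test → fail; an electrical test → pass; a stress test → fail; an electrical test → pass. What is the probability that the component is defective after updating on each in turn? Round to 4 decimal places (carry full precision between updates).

0.4969

After an electrical test='fail': P(defective) = 0.8·0.6500 / (0.8·0.6500 + 0.55·0.3500) ≈ 0.7298
After an electrical test='fail': P(defective) = 0.8·0.7298 / (0.8·0.7298 + 0.55·0.2702) ≈ 0.7971
After an electrical test='pass': P(defective) = 0.2·0.7971 / (0.2·0.7971 + 0.45·0.2029) ≈ 0.6359
After a stress test='fail': P(defective) = 0.7·0.6359 / (0.7·0.6359 + 0.55·0.3641) ≈ 0.6897
After an electrical test='pass': P(defective) = 0.2·0.6897 / (0.2·0.6897 + 0.45·0.3103) ≈ 0.4969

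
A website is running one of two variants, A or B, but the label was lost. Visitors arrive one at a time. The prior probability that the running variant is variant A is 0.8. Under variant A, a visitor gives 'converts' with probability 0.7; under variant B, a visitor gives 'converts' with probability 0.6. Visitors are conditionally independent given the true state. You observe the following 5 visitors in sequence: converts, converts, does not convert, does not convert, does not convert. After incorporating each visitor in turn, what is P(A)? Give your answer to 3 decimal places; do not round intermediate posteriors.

0.697

Apply Bayes' rule sequentially, carrying P(A) forward.
After 'converts': P(A) = 0.7·0.8000 / (0.7·0.8000 + 0.6·0.2000) ≈ 0.8235
After 'converts': P(A) = 0.7·0.8235 / (0.7·0.8235 + 0.6·0.1765) ≈ 0.8448
After 'does not convert': P(A) = 0.3·0.8448 / (0.3·0.8448 + 0.4·0.1552) ≈ 0.8033
After 'does not convert': P(A) = 0.3·0.8033 / (0.3·0.8033 + 0.4·0.1967) ≈ 0.7538
After 'does not convert': P(A) = 0.3·0.7538 / (0.3·0.7538 + 0.4·0.2462) ≈ 0.6967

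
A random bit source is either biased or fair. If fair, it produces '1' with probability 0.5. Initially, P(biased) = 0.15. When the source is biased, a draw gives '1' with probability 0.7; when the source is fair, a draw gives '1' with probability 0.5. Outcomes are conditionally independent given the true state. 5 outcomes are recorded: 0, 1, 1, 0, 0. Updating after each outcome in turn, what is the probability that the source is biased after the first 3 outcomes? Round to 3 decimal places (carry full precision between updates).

After '0': P(biased) = 0.3·0.1500 / (0.3·0.1500 + 0.5·0.8500) ≈ 0.0957
After '1': P(biased) = 0.7·0.0957 / (0.7·0.0957 + 0.5·0.9043) ≈ 0.1291
After '1': P(biased) = 0.7·0.1291 / (0.7·0.1291 + 0.5·0.8709) ≈ 0.1719

0.172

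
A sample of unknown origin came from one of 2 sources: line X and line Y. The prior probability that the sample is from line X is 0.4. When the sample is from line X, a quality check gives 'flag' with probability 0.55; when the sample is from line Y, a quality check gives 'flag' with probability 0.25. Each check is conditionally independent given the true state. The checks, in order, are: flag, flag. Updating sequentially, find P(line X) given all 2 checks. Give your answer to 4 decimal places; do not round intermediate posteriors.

0.7634

After 'flag': P(line X) = 0.55·0.4000 / (0.55·0.4000 + 0.25·0.6000) ≈ 0.5946
After 'flag': P(line X) = 0.55·0.5946 / (0.55·0.5946 + 0.25·0.4054) ≈ 0.7634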